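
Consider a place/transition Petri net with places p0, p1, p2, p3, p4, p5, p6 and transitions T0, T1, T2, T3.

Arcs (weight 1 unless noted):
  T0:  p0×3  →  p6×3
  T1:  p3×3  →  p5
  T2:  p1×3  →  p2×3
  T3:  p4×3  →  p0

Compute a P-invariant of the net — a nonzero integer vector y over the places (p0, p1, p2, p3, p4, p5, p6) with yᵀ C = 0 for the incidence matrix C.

y = (p0:0, p1:1, p2:1, p3:0, p4:0, p5:0, p6:0)

Incidence matrix C (rows=places, cols=transitions):
       T0   T1   T2   T3
   p0  -3    0    0    1
   p1   0    0   -3    0
   p2   0    0    3    0
   p3   0   -3    0    0
   p4   0    0    0   -3
   p5   0    1    0    0
   p6   3    0    0    0

Candidate y = [0, 1, 1, 0, 0, 0, 0]; check y·C column-wise:
  col T0: 0·-3 + 1·0 + 1·0 + 0·3 = 0
  col T1: 1·0 + 1·0 + 0·-3 + 0·1 = 0
  col T2: 1·-3 + 1·3 = 0
  col T3: 0·1 + 1·0 + 1·0 + 0·-3 = 0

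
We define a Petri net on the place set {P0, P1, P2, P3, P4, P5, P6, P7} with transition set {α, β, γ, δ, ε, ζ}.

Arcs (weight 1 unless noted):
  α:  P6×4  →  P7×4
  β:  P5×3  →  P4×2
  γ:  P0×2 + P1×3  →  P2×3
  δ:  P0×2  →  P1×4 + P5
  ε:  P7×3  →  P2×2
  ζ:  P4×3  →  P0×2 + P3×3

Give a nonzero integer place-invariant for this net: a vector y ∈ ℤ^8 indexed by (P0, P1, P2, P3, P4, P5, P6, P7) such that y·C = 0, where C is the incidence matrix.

y = (P0:3, P1:-2, P2:0, P3:19, P4:21, P5:14, P6:0, P7:0)

Incidence matrix C (rows=places, cols=transitions):
        α    β    γ    δ    ε    ζ
   P0   0    0   -2   -2    0    2
   P1   0    0   -3    4    0    0
   P2   0    0    3    0    2    0
   P3   0    0    0    0    0    3
   P4   0    2    0    0    0   -3
   P5   0   -3    0    1    0    0
   P6  -4    0    0    0    0    0
   P7   4    0    0    0   -3    0

Candidate y = [3, -2, 0, 19, 21, 14, 0, 0]; check y·C column-wise:
  col α: 3·0 + -2·0 + 19·0 + 21·0 + 14·0 + 0·-4 + 0·4 = 0
  col β: 3·0 + -2·0 + 19·0 + 21·2 + 14·-3 = 0
  col γ: 3·-2 + -2·-3 + 0·3 + 19·0 + 21·0 + 14·0 = 0
  col δ: 3·-2 + -2·4 + 19·0 + 21·0 + 14·1 = 0
  col ε: 3·0 + -2·0 + 0·2 + 19·0 + 21·0 + 14·0 + 0·-3 = 0
  col ζ: 3·2 + -2·0 + 19·3 + 21·-3 + 14·0 = 0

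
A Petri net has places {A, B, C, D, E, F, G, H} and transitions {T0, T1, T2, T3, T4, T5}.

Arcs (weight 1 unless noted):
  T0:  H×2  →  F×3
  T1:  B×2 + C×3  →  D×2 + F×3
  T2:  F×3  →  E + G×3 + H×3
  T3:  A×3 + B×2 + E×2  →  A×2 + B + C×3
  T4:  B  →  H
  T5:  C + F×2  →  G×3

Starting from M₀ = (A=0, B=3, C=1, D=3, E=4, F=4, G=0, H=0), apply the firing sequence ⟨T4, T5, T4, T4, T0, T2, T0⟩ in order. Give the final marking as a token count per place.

(A=0, B=0, C=0, D=3, E=5, F=5, G=6, H=2)

step 1: fire T4:  (A=0, B=3, C=1, D=3, E=4, F=4, G=0, H=0) → (A=0, B=2, C=1, D=3, E=4, F=4, G=0, H=1)
step 2: fire T5:  (A=0, B=2, C=1, D=3, E=4, F=4, G=0, H=1) → (A=0, B=2, C=0, D=3, E=4, F=2, G=3, H=1)
step 3: fire T4:  (A=0, B=2, C=0, D=3, E=4, F=2, G=3, H=1) → (A=0, B=1, C=0, D=3, E=4, F=2, G=3, H=2)
step 4: fire T4:  (A=0, B=1, C=0, D=3, E=4, F=2, G=3, H=2) → (A=0, B=0, C=0, D=3, E=4, F=2, G=3, H=3)
step 5: fire T0:  (A=0, B=0, C=0, D=3, E=4, F=2, G=3, H=3) → (A=0, B=0, C=0, D=3, E=4, F=5, G=3, H=1)
step 6: fire T2:  (A=0, B=0, C=0, D=3, E=4, F=5, G=3, H=1) → (A=0, B=0, C=0, D=3, E=5, F=2, G=6, H=4)
step 7: fire T0:  (A=0, B=0, C=0, D=3, E=5, F=2, G=6, H=4) → (A=0, B=0, C=0, D=3, E=5, F=5, G=6, H=2)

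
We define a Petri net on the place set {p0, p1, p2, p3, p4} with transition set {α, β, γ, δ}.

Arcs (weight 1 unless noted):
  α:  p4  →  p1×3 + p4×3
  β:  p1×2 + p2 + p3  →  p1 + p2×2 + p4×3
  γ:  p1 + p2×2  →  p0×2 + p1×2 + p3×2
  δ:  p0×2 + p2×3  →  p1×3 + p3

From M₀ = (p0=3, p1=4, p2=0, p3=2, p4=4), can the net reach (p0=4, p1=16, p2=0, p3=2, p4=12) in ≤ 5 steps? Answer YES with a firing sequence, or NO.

depth 0: 1 marking
depth 1: 2 markings reached so far
depth 2: 3 markings reached so far
depth 3: 4 markings reached so far
depth 4: 5 markings reached so far
depth 5: 6 markings reached so far
target is not among the 6 markings reachable within 5 steps

NO — not reachable within 5 firings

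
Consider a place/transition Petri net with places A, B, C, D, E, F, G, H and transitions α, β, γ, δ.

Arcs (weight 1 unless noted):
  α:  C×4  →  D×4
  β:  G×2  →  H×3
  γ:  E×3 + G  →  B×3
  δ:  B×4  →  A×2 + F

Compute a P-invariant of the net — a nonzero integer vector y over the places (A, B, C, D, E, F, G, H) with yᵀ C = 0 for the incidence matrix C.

y = (A:0, B:0, C:1, D:1, E:0, F:0, G:0, H:0)

Incidence matrix C (rows=places, cols=transitions):
        α    β    γ    δ
    A   0    0    0    2
    B   0    0    3   -4
    C  -4    0    0    0
    D   4    0    0    0
    E   0    0   -3    0
    F   0    0    0    1
    G   0   -2   -1    0
    H   0    3    0    0

Candidate y = [0, 0, 1, 1, 0, 0, 0, 0]; check y·C column-wise:
  col α: 1·-4 + 1·4 = 0
  col β: 1·0 + 1·0 + 0·-2 + 0·3 = 0
  col γ: 0·3 + 1·0 + 1·0 + 0·-3 + 0·-1 = 0
  col δ: 0·2 + 0·-4 + 1·0 + 1·0 + 0·1 = 0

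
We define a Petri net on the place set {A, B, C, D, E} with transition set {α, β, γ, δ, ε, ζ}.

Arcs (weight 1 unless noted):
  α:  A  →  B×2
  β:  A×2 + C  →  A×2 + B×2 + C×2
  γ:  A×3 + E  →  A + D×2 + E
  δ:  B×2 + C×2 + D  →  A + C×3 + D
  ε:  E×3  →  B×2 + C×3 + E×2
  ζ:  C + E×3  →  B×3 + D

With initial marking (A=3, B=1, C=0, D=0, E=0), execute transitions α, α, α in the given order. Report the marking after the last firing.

step 1: fire α:  (A=3, B=1, C=0, D=0, E=0) → (A=2, B=3, C=0, D=0, E=0)
step 2: fire α:  (A=2, B=3, C=0, D=0, E=0) → (A=1, B=5, C=0, D=0, E=0)
step 3: fire α:  (A=1, B=5, C=0, D=0, E=0) → (A=0, B=7, C=0, D=0, E=0)

(A=0, B=7, C=0, D=0, E=0)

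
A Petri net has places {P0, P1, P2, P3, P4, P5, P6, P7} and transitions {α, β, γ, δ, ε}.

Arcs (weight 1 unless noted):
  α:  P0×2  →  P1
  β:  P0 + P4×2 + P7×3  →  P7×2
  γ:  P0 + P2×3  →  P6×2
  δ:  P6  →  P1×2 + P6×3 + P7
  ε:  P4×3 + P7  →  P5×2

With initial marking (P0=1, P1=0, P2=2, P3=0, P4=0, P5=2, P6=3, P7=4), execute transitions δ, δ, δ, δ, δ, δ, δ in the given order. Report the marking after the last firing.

step 1: fire δ:  (P0=1, P1=0, P2=2, P3=0, P4=0, P5=2, P6=3, P7=4) → (P0=1, P1=2, P2=2, P3=0, P4=0, P5=2, P6=5, P7=5)
step 2: fire δ:  (P0=1, P1=2, P2=2, P3=0, P4=0, P5=2, P6=5, P7=5) → (P0=1, P1=4, P2=2, P3=0, P4=0, P5=2, P6=7, P7=6)
step 3: fire δ:  (P0=1, P1=4, P2=2, P3=0, P4=0, P5=2, P6=7, P7=6) → (P0=1, P1=6, P2=2, P3=0, P4=0, P5=2, P6=9, P7=7)
step 4: fire δ:  (P0=1, P1=6, P2=2, P3=0, P4=0, P5=2, P6=9, P7=7) → (P0=1, P1=8, P2=2, P3=0, P4=0, P5=2, P6=11, P7=8)
step 5: fire δ:  (P0=1, P1=8, P2=2, P3=0, P4=0, P5=2, P6=11, P7=8) → (P0=1, P1=10, P2=2, P3=0, P4=0, P5=2, P6=13, P7=9)
step 6: fire δ:  (P0=1, P1=10, P2=2, P3=0, P4=0, P5=2, P6=13, P7=9) → (P0=1, P1=12, P2=2, P3=0, P4=0, P5=2, P6=15, P7=10)
step 7: fire δ:  (P0=1, P1=12, P2=2, P3=0, P4=0, P5=2, P6=15, P7=10) → (P0=1, P1=14, P2=2, P3=0, P4=0, P5=2, P6=17, P7=11)

(P0=1, P1=14, P2=2, P3=0, P4=0, P5=2, P6=17, P7=11)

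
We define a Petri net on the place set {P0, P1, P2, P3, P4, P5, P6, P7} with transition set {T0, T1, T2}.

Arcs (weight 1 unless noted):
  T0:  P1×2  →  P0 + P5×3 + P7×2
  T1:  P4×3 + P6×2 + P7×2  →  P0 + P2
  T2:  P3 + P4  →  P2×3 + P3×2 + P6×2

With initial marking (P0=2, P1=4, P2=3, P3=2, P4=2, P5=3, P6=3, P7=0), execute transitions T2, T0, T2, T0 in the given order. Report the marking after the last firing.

(P0=4, P1=0, P2=9, P3=4, P4=0, P5=9, P6=7, P7=4)

step 1: fire T2:  (P0=2, P1=4, P2=3, P3=2, P4=2, P5=3, P6=3, P7=0) → (P0=2, P1=4, P2=6, P3=3, P4=1, P5=3, P6=5, P7=0)
step 2: fire T0:  (P0=2, P1=4, P2=6, P3=3, P4=1, P5=3, P6=5, P7=0) → (P0=3, P1=2, P2=6, P3=3, P4=1, P5=6, P6=5, P7=2)
step 3: fire T2:  (P0=3, P1=2, P2=6, P3=3, P4=1, P5=6, P6=5, P7=2) → (P0=3, P1=2, P2=9, P3=4, P4=0, P5=6, P6=7, P7=2)
step 4: fire T0:  (P0=3, P1=2, P2=9, P3=4, P4=0, P5=6, P6=7, P7=2) → (P0=4, P1=0, P2=9, P3=4, P4=0, P5=9, P6=7, P7=4)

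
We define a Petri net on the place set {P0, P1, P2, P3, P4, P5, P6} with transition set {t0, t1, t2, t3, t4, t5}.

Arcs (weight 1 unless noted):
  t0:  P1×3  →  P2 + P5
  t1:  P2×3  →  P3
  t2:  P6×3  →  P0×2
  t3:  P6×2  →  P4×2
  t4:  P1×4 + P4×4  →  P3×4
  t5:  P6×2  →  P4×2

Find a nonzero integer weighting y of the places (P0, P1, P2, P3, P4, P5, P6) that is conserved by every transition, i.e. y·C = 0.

y = (P0:0, P1:3, P2:1, P3:3, P4:0, P5:8, P6:0)

Incidence matrix C (rows=places, cols=transitions):
       t0   t1   t2   t3   t4   t5
   P0   0    0    2    0    0    0
   P1  -3    0    0    0   -4    0
   P2   1   -3    0    0    0    0
   P3   0    1    0    0    4    0
   P4   0    0    0    2   -4    2
   P5   1    0    0    0    0    0
   P6   0    0   -3   -2    0   -2

Candidate y = [0, 3, 1, 3, 0, 8, 0]; check y·C column-wise:
  col t0: 3·-3 + 1·1 + 3·0 + 8·1 = 0
  col t1: 3·0 + 1·-3 + 3·1 + 8·0 = 0
  col t2: 0·2 + 3·0 + 1·0 + 3·0 + 8·0 + 0·-3 = 0
  col t3: 3·0 + 1·0 + 3·0 + 0·2 + 8·0 + 0·-2 = 0
  col t4: 3·-4 + 1·0 + 3·4 + 0·-4 + 8·0 = 0
  col t5: 3·0 + 1·0 + 3·0 + 0·2 + 8·0 + 0·-2 = 0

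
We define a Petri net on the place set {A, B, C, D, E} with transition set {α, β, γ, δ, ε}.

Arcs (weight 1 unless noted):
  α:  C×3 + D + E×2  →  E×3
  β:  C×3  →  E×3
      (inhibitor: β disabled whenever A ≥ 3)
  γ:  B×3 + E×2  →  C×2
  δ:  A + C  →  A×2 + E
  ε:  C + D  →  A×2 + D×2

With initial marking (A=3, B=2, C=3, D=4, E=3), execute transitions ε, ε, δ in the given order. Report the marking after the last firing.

(A=8, B=2, C=0, D=6, E=4)

step 1: fire ε:  (A=3, B=2, C=3, D=4, E=3) → (A=5, B=2, C=2, D=5, E=3)
step 2: fire ε:  (A=5, B=2, C=2, D=5, E=3) → (A=7, B=2, C=1, D=6, E=3)
step 3: fire δ:  (A=7, B=2, C=1, D=6, E=3) → (A=8, B=2, C=0, D=6, E=4)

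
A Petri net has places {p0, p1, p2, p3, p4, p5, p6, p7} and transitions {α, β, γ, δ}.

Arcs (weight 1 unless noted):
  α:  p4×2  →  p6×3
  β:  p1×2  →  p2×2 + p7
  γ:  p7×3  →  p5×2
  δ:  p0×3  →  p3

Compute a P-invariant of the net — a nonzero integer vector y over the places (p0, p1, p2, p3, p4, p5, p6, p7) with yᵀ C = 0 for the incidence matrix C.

Incidence matrix C (rows=places, cols=transitions):
        α    β    γ    δ
   p0   0    0    0   -3
   p1   0   -2    0    0
   p2   0    2    0    0
   p3   0    0    0    1
   p4  -2    0    0    0
   p5   0    0    2    0
   p6   3    0    0    0
   p7   0    1   -3    0

Candidate y = [0, 1, 1, 0, 0, 0, 0, 0]; check y·C column-wise:
  col α: 1·0 + 1·0 + 0·-2 + 0·3 = 0
  col β: 1·-2 + 1·2 + 0·1 = 0
  col γ: 1·0 + 1·0 + 0·2 + 0·-3 = 0
  col δ: 0·-3 + 1·0 + 1·0 + 0·1 = 0

y = (p0:0, p1:1, p2:1, p3:0, p4:0, p5:0, p6:0, p7:0)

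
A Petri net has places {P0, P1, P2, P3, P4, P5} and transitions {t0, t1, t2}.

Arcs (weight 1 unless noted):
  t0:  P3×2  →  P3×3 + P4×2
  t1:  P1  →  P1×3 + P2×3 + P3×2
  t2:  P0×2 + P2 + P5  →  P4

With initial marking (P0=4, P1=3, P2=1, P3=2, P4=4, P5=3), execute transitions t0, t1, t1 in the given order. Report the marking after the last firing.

step 1: fire t0:  (P0=4, P1=3, P2=1, P3=2, P4=4, P5=3) → (P0=4, P1=3, P2=1, P3=3, P4=6, P5=3)
step 2: fire t1:  (P0=4, P1=3, P2=1, P3=3, P4=6, P5=3) → (P0=4, P1=5, P2=4, P3=5, P4=6, P5=3)
step 3: fire t1:  (P0=4, P1=5, P2=4, P3=5, P4=6, P5=3) → (P0=4, P1=7, P2=7, P3=7, P4=6, P5=3)

(P0=4, P1=7, P2=7, P3=7, P4=6, P5=3)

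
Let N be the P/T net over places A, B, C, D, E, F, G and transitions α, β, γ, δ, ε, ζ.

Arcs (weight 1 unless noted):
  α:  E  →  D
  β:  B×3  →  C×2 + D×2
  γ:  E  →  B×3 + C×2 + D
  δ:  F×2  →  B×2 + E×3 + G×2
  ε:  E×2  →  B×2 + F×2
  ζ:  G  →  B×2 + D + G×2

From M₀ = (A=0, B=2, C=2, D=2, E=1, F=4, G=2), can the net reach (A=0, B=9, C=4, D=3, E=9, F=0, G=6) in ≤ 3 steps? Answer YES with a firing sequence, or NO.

depth 0: 1 marking
depth 1: 5 markings reached so far
depth 2: 16 markings reached so far
depth 3: 41 markings reached so far
target is not among the 41 markings reachable within 3 steps

NO — not reachable within 3 firings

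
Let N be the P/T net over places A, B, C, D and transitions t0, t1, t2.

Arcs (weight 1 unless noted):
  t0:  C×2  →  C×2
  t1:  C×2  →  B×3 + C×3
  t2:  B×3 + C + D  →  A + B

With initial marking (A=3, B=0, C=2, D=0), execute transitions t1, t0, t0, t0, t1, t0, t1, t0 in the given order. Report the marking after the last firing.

(A=3, B=9, C=5, D=0)

step 1: fire t1:  (A=3, B=0, C=2, D=0) → (A=3, B=3, C=3, D=0)
step 2: fire t0:  (A=3, B=3, C=3, D=0) → (A=3, B=3, C=3, D=0)
step 3: fire t0:  (A=3, B=3, C=3, D=0) → (A=3, B=3, C=3, D=0)
step 4: fire t0:  (A=3, B=3, C=3, D=0) → (A=3, B=3, C=3, D=0)
step 5: fire t1:  (A=3, B=3, C=3, D=0) → (A=3, B=6, C=4, D=0)
step 6: fire t0:  (A=3, B=6, C=4, D=0) → (A=3, B=6, C=4, D=0)
step 7: fire t1:  (A=3, B=6, C=4, D=0) → (A=3, B=9, C=5, D=0)
step 8: fire t0:  (A=3, B=9, C=5, D=0) → (A=3, B=9, C=5, D=0)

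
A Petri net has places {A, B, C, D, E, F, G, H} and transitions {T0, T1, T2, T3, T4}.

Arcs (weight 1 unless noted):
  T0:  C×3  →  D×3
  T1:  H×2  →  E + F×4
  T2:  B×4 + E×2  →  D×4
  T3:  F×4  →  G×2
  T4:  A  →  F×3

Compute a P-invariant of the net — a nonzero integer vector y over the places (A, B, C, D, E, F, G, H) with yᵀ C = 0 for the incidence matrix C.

y = (A:0, B:1, C:1, D:1, E:0, F:0, G:0, H:0)

Incidence matrix C (rows=places, cols=transitions):
       T0   T1   T2   T3   T4
    A   0    0    0    0   -1
    B   0    0   -4    0    0
    C  -3    0    0    0    0
    D   3    0    4    0    0
    E   0    1   -2    0    0
    F   0    4    0   -4    3
    G   0    0    0    2    0
    H   0   -2    0    0    0

Candidate y = [0, 1, 1, 1, 0, 0, 0, 0]; check y·C column-wise:
  col T0: 1·0 + 1·-3 + 1·3 = 0
  col T1: 1·0 + 1·0 + 1·0 + 0·1 + 0·4 + 0·-2 = 0
  col T2: 1·-4 + 1·0 + 1·4 + 0·-2 = 0
  col T3: 1·0 + 1·0 + 1·0 + 0·-4 + 0·2 = 0
  col T4: 0·-1 + 1·0 + 1·0 + 1·0 + 0·3 = 0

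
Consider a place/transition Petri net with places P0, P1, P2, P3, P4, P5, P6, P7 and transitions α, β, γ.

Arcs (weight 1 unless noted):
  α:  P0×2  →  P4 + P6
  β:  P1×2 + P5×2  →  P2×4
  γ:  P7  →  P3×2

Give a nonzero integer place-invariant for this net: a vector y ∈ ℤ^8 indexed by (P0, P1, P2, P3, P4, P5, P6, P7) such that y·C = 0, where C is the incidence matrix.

Incidence matrix C (rows=places, cols=transitions):
        α    β    γ
   P0  -2    0    0
   P1   0   -2    0
   P2   0    4    0
   P3   0    0    2
   P4   1    0    0
   P5   0   -2    0
   P6   1    0    0
   P7   0    0   -1

Candidate y = [0, 2, 1, 0, 0, 0, 0, 0]; check y·C column-wise:
  col α: 0·-2 + 2·0 + 1·0 + 0·1 + 0·1 = 0
  col β: 2·-2 + 1·4 + 0·-2 = 0
  col γ: 2·0 + 1·0 + 0·2 + 0·-1 = 0

y = (P0:0, P1:2, P2:1, P3:0, P4:0, P5:0, P6:0, P7:0)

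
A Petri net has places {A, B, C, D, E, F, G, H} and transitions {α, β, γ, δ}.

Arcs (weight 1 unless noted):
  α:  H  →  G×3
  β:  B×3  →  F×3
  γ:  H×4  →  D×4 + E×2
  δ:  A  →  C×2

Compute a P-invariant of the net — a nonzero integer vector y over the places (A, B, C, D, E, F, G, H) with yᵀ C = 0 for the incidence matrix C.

Incidence matrix C (rows=places, cols=transitions):
        α    β    γ    δ
    A   0    0    0   -1
    B   0   -3    0    0
    C   0    0    0    2
    D   0    0    4    0
    E   0    0    2    0
    F   0    3    0    0
    G   3    0    0    0
    H  -1    0   -4    0

Candidate y = [2, 0, 1, 0, 0, 0, 0, 0]; check y·C column-wise:
  col α: 2·0 + 1·0 + 0·3 + 0·-1 = 0
  col β: 2·0 + 0·-3 + 1·0 + 0·3 = 0
  col γ: 2·0 + 1·0 + 0·4 + 0·2 + 0·-4 = 0
  col δ: 2·-1 + 1·2 = 0

y = (A:2, B:0, C:1, D:0, E:0, F:0, G:0, H:0)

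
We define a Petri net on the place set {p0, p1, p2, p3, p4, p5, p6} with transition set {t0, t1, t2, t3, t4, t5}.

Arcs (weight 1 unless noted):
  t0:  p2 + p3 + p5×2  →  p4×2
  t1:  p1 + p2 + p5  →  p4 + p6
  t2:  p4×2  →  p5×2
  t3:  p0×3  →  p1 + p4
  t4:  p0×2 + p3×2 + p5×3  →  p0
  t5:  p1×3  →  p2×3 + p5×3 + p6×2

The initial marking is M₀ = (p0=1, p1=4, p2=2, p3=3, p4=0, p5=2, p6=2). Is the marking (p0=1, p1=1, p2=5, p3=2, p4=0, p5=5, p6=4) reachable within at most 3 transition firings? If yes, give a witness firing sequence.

NO — not reachable within 3 firings

depth 0: 1 marking
depth 1: 4 markings reached so far
depth 2: 8 markings reached so far
depth 3: 14 markings reached so far
target is not among the 14 markings reachable within 3 steps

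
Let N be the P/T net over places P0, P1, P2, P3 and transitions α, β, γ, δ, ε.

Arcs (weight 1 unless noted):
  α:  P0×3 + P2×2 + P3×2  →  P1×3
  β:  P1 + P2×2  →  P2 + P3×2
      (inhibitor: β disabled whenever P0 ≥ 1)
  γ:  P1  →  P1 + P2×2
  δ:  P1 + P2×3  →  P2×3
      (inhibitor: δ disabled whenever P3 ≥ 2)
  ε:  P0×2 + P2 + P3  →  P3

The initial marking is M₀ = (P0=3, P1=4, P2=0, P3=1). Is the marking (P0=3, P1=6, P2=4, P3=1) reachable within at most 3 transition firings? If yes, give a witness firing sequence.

depth 0: 1 marking
depth 1: 2 markings reached so far
depth 2: 4 markings reached so far
depth 3: 7 markings reached so far
target is not among the 7 markings reachable within 3 steps

NO — not reachable within 3 firings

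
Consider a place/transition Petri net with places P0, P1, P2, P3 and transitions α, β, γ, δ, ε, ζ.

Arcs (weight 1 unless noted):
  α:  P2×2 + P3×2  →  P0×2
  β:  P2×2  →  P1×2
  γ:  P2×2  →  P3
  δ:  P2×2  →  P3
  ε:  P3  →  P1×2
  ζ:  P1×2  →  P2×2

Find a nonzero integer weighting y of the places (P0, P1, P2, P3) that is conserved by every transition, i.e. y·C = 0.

y = (P0:3, P1:1, P2:1, P3:2)

Incidence matrix C (rows=places, cols=transitions):
        α    β    γ    δ    ε    ζ
   P0   2    0    0    0    0    0
   P1   0    2    0    0    2   -2
   P2  -2   -2   -2   -2    0    2
   P3  -2    0    1    1   -1    0

Candidate y = [3, 1, 1, 2]; check y·C column-wise:
  col α: 3·2 + 1·0 + 1·-2 + 2·-2 = 0
  col β: 3·0 + 1·2 + 1·-2 + 2·0 = 0
  col γ: 3·0 + 1·0 + 1·-2 + 2·1 = 0
  col δ: 3·0 + 1·0 + 1·-2 + 2·1 = 0
  col ε: 3·0 + 1·2 + 1·0 + 2·-1 = 0
  col ζ: 3·0 + 1·-2 + 1·2 + 2·0 = 0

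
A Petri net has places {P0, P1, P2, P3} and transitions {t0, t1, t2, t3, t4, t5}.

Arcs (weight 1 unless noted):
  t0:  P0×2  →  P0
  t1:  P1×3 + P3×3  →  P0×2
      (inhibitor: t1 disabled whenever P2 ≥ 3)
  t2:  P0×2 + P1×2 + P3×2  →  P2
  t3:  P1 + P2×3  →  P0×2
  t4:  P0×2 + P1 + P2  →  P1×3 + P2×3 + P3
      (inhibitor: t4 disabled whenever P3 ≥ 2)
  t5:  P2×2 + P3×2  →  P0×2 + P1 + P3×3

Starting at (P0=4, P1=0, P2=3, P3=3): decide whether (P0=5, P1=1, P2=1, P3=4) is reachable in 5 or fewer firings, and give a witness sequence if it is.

YES — reachable via ⟨t0, t5⟩ (2 firings)

step 1: fire t0:  (P0=4, P1=0, P2=3, P3=3) → (P0=3, P1=0, P2=3, P3=3)
step 2: fire t5:  (P0=3, P1=0, P2=3, P3=3) → (P0=5, P1=1, P2=1, P3=4)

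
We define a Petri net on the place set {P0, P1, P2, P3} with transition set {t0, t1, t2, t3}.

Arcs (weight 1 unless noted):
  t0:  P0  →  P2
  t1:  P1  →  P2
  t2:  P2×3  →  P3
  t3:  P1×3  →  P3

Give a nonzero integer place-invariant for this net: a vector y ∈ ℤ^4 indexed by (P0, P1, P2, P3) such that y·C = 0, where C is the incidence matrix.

y = (P0:1, P1:1, P2:1, P3:3)

Incidence matrix C (rows=places, cols=transitions):
       t0   t1   t2   t3
   P0  -1    0    0    0
   P1   0   -1    0   -3
   P2   1    1   -3    0
   P3   0    0    1    1

Candidate y = [1, 1, 1, 3]; check y·C column-wise:
  col t0: 1·-1 + 1·0 + 1·1 + 3·0 = 0
  col t1: 1·0 + 1·-1 + 1·1 + 3·0 = 0
  col t2: 1·0 + 1·0 + 1·-3 + 3·1 = 0
  col t3: 1·0 + 1·-3 + 1·0 + 3·1 = 0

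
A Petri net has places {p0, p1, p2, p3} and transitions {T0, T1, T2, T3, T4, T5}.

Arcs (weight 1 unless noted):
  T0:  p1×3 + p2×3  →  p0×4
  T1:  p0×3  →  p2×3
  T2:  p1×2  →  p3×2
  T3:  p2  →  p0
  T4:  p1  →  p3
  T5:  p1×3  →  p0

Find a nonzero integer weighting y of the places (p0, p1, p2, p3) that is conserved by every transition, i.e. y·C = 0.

y = (p0:3, p1:1, p2:3, p3:1)

Incidence matrix C (rows=places, cols=transitions):
       T0   T1   T2   T3   T4   T5
   p0   4   -3    0    1    0    1
   p1  -3    0   -2    0   -1   -3
   p2  -3    3    0   -1    0    0
   p3   0    0    2    0    1    0

Candidate y = [3, 1, 3, 1]; check y·C column-wise:
  col T0: 3·4 + 1·-3 + 3·-3 + 1·0 = 0
  col T1: 3·-3 + 1·0 + 3·3 + 1·0 = 0
  col T2: 3·0 + 1·-2 + 3·0 + 1·2 = 0
  col T3: 3·1 + 1·0 + 3·-1 + 1·0 = 0
  col T4: 3·0 + 1·-1 + 3·0 + 1·1 = 0
  col T5: 3·1 + 1·-3 + 3·0 + 1·0 = 0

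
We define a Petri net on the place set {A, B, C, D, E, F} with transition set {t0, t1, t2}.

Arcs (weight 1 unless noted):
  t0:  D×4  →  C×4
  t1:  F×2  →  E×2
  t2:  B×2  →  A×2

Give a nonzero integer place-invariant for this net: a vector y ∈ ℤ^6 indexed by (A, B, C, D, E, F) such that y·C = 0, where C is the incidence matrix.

Incidence matrix C (rows=places, cols=transitions):
       t0   t1   t2
    A   0    0    2
    B   0    0   -2
    C   4    0    0
    D  -4    0    0
    E   0    2    0
    F   0   -2    0

Candidate y = [1, 1, 0, 0, 0, 0]; check y·C column-wise:
  col t0: 1·0 + 1·0 + 0·4 + 0·-4 = 0
  col t1: 1·0 + 1·0 + 0·2 + 0·-2 = 0
  col t2: 1·2 + 1·-2 = 0

y = (A:1, B:1, C:0, D:0, E:0, F:0)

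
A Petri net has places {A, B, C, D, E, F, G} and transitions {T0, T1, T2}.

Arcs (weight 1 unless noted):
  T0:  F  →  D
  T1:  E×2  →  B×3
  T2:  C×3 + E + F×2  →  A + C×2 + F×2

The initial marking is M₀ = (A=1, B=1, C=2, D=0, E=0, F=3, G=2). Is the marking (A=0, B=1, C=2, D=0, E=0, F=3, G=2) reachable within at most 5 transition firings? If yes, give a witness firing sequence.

depth 0: 1 marking
depth 1: 2 markings reached so far
depth 2: 3 markings reached so far
depth 3: 4 markings reached so far
depth 4: 4 markings reached so far
(frontier empty at depth 4; search complete)
target is not among the 4 markings reachable within 5 steps

NO — not reachable within 5 firings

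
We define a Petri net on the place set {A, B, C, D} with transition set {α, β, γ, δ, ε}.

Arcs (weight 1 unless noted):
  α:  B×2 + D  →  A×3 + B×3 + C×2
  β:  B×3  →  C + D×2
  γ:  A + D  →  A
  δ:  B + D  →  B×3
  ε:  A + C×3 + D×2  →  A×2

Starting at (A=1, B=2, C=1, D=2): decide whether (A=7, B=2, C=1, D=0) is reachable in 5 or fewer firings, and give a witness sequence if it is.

NO — not reachable within 5 firings

depth 0: 1 marking
depth 1: 4 markings reached so far
depth 2: 12 markings reached so far
depth 3: 18 markings reached so far
depth 4: 30 markings reached so far
depth 5: 47 markings reached so far
target is not among the 47 markings reachable within 5 steps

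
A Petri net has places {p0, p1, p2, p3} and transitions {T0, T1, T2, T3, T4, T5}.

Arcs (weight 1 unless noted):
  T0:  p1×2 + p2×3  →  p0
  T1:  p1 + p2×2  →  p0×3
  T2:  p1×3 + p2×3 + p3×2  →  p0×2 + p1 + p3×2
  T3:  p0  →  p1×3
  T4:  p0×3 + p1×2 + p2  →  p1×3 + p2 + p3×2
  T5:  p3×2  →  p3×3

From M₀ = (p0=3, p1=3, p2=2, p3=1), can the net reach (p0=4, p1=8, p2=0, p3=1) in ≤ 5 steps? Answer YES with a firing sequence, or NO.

step 1: fire T1:  (p0=3, p1=3, p2=2, p3=1) → (p0=6, p1=2, p2=0, p3=1)
step 2: fire T3:  (p0=6, p1=2, p2=0, p3=1) → (p0=5, p1=5, p2=0, p3=1)
step 3: fire T3:  (p0=5, p1=5, p2=0, p3=1) → (p0=4, p1=8, p2=0, p3=1)

YES — reachable via ⟨T1, T3, T3⟩ (3 firings)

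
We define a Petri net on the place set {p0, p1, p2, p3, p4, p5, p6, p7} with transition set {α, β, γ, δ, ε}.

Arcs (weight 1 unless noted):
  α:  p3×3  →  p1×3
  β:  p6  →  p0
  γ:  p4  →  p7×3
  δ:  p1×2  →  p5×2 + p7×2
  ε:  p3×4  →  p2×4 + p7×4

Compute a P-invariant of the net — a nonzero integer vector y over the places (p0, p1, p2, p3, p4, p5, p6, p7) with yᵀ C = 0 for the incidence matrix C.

y = (p0:0, p1:1, p2:1, p3:1, p4:0, p5:1, p6:0, p7:0)

Incidence matrix C (rows=places, cols=transitions):
        α    β    γ    δ    ε
   p0   0    1    0    0    0
   p1   3    0    0   -2    0
   p2   0    0    0    0    4
   p3  -3    0    0    0   -4
   p4   0    0   -1    0    0
   p5   0    0    0    2    0
   p6   0   -1    0    0    0
   p7   0    0    3    2    4

Candidate y = [0, 1, 1, 1, 0, 1, 0, 0]; check y·C column-wise:
  col α: 1·3 + 1·0 + 1·-3 + 1·0 = 0
  col β: 0·1 + 1·0 + 1·0 + 1·0 + 1·0 + 0·-1 = 0
  col γ: 1·0 + 1·0 + 1·0 + 0·-1 + 1·0 + 0·3 = 0
  col δ: 1·-2 + 1·0 + 1·0 + 1·2 + 0·2 = 0
  col ε: 1·0 + 1·4 + 1·-4 + 1·0 + 0·4 = 0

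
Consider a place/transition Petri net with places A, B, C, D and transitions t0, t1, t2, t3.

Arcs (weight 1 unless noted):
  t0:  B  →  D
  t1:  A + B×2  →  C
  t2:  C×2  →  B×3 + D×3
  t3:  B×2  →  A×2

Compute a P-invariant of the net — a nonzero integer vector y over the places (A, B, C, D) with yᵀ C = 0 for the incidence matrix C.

Incidence matrix C (rows=places, cols=transitions):
       t0   t1   t2   t3
    A   0   -1    0    2
    B  -1   -2    3   -2
    C   0    1   -2    0
    D   1    0    3    0

Candidate y = [1, 1, 3, 1]; check y·C column-wise:
  col t0: 1·0 + 1·-1 + 3·0 + 1·1 = 0
  col t1: 1·-1 + 1·-2 + 3·1 + 1·0 = 0
  col t2: 1·0 + 1·3 + 3·-2 + 1·3 = 0
  col t3: 1·2 + 1·-2 + 3·0 + 1·0 = 0

y = (A:1, B:1, C:3, D:1)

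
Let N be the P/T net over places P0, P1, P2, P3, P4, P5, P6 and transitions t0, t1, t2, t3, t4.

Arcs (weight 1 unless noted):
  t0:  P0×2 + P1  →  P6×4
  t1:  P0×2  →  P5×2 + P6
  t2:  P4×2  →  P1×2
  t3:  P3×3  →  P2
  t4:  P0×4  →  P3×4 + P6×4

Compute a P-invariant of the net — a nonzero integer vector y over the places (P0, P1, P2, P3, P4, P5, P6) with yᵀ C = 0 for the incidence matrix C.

Incidence matrix C (rows=places, cols=transitions):
       t0   t1   t2   t3   t4
   P0  -2   -2    0    0   -4
   P1  -1    0    2    0    0
   P2   0    0    0    1    0
   P3   0    0    0   -3    4
   P4   0    0   -2    0    0
   P5   0    2    0    0    0
   P6   4    1    0    0    4

Candidate y = [1, -2, 3, 1, -2, 1, 0]; check y·C column-wise:
  col t0: 1·-2 + -2·-1 + 3·0 + 1·0 + -2·0 + 1·0 + 0·4 = 0
  col t1: 1·-2 + -2·0 + 3·0 + 1·0 + -2·0 + 1·2 + 0·1 = 0
  col t2: 1·0 + -2·2 + 3·0 + 1·0 + -2·-2 + 1·0 = 0
  col t3: 1·0 + -2·0 + 3·1 + 1·-3 + -2·0 + 1·0 = 0
  col t4: 1·-4 + -2·0 + 3·0 + 1·4 + -2·0 + 1·0 + 0·4 = 0

y = (P0:1, P1:-2, P2:3, P3:1, P4:-2, P5:1, P6:0)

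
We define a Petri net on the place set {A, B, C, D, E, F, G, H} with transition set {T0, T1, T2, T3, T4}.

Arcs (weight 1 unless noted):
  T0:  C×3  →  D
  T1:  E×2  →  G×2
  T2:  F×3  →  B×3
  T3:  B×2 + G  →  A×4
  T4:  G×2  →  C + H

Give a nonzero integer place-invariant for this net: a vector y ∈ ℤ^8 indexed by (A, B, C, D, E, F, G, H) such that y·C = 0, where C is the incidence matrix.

Incidence matrix C (rows=places, cols=transitions):
       T0   T1   T2   T3   T4
    A   0    0    0    4    0
    B   0    0    3   -2    0
    C  -3    0    0    0    1
    D   1    0    0    0    0
    E   0   -2    0    0    0
    F   0    0   -3    0    0
    G   0    2    0   -1   -2
    H   0    0    0    0    1

Candidate y = [1, 2, 0, 0, 0, 2, 0, 0]; check y·C column-wise:
  col T0: 1·0 + 2·0 + 0·-3 + 0·1 + 2·0 = 0
  col T1: 1·0 + 2·0 + 0·-2 + 2·0 + 0·2 = 0
  col T2: 1·0 + 2·3 + 2·-3 = 0
  col T3: 1·4 + 2·-2 + 2·0 + 0·-1 = 0
  col T4: 1·0 + 2·0 + 0·1 + 2·0 + 0·-2 + 0·1 = 0

y = (A:1, B:2, C:0, D:0, E:0, F:2, G:0, H:0)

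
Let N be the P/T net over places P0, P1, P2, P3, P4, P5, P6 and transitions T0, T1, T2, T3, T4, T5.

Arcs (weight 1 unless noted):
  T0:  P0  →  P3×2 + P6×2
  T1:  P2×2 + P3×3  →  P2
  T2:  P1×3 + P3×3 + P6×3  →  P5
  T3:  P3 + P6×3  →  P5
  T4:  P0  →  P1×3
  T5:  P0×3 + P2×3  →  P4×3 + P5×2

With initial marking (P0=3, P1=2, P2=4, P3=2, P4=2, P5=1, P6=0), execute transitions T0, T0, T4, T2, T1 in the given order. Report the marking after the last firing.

step 1: fire T0:  (P0=3, P1=2, P2=4, P3=2, P4=2, P5=1, P6=0) → (P0=2, P1=2, P2=4, P3=4, P4=2, P5=1, P6=2)
step 2: fire T0:  (P0=2, P1=2, P2=4, P3=4, P4=2, P5=1, P6=2) → (P0=1, P1=2, P2=4, P3=6, P4=2, P5=1, P6=4)
step 3: fire T4:  (P0=1, P1=2, P2=4, P3=6, P4=2, P5=1, P6=4) → (P0=0, P1=5, P2=4, P3=6, P4=2, P5=1, P6=4)
step 4: fire T2:  (P0=0, P1=5, P2=4, P3=6, P4=2, P5=1, P6=4) → (P0=0, P1=2, P2=4, P3=3, P4=2, P5=2, P6=1)
step 5: fire T1:  (P0=0, P1=2, P2=4, P3=3, P4=2, P5=2, P6=1) → (P0=0, P1=2, P2=3, P3=0, P4=2, P5=2, P6=1)

(P0=0, P1=2, P2=3, P3=0, P4=2, P5=2, P6=1)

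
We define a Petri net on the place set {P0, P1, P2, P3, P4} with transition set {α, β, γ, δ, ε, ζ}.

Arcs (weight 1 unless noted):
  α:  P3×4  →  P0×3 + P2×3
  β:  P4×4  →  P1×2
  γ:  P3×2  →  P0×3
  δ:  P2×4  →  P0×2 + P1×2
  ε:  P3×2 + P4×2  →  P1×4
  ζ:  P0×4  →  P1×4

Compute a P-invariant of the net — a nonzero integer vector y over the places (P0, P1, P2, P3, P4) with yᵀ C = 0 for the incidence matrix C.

Incidence matrix C (rows=places, cols=transitions):
        α    β    γ    δ    ε    ζ
   P0   3    0    3    2    0   -4
   P1   0    2    0    2    4    4
   P2   3    0    0   -4    0    0
   P3  -4    0   -2    0   -2    0
   P4   0   -4    0    0   -2    0

Candidate y = [2, 2, 2, 3, 1]; check y·C column-wise:
  col α: 2·3 + 2·0 + 2·3 + 3·-4 + 1·0 = 0
  col β: 2·0 + 2·2 + 2·0 + 3·0 + 1·-4 = 0
  col γ: 2·3 + 2·0 + 2·0 + 3·-2 + 1·0 = 0
  col δ: 2·2 + 2·2 + 2·-4 + 3·0 + 1·0 = 0
  col ε: 2·0 + 2·4 + 2·0 + 3·-2 + 1·-2 = 0
  col ζ: 2·-4 + 2·4 + 2·0 + 3·0 + 1·0 = 0

y = (P0:2, P1:2, P2:2, P3:3, P4:1)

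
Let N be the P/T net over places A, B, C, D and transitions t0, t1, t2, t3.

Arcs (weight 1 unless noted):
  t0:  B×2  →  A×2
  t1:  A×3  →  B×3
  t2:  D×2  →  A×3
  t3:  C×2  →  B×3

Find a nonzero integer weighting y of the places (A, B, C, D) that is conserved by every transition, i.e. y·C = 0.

Incidence matrix C (rows=places, cols=transitions):
       t0   t1   t2   t3
    A   2   -3    3    0
    B  -2    3    0    3
    C   0    0    0   -2
    D   0    0   -2    0

Candidate y = [2, 2, 3, 3]; check y·C column-wise:
  col t0: 2·2 + 2·-2 + 3·0 + 3·0 = 0
  col t1: 2·-3 + 2·3 + 3·0 + 3·0 = 0
  col t2: 2·3 + 2·0 + 3·0 + 3·-2 = 0
  col t3: 2·0 + 2·3 + 3·-2 + 3·0 = 0

y = (A:2, B:2, C:3, D:3)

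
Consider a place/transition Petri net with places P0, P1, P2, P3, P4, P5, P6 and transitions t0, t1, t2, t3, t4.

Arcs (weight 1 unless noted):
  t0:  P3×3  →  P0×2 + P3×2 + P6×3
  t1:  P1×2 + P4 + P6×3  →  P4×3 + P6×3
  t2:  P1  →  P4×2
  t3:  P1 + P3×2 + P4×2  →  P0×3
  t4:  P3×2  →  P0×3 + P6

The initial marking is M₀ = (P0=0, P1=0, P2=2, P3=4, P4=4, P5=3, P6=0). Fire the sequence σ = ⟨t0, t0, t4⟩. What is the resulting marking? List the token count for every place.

(P0=7, P1=0, P2=2, P3=0, P4=4, P5=3, P6=7)

step 1: fire t0:  (P0=0, P1=0, P2=2, P3=4, P4=4, P5=3, P6=0) → (P0=2, P1=0, P2=2, P3=3, P4=4, P5=3, P6=3)
step 2: fire t0:  (P0=2, P1=0, P2=2, P3=3, P4=4, P5=3, P6=3) → (P0=4, P1=0, P2=2, P3=2, P4=4, P5=3, P6=6)
step 3: fire t4:  (P0=4, P1=0, P2=2, P3=2, P4=4, P5=3, P6=6) → (P0=7, P1=0, P2=2, P3=0, P4=4, P5=3, P6=7)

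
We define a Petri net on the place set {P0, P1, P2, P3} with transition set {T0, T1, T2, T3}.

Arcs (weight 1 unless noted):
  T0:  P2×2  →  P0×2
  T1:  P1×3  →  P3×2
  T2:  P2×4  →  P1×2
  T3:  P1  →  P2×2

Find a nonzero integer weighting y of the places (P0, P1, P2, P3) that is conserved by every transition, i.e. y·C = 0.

y = (P0:1, P1:2, P2:1, P3:3)

Incidence matrix C (rows=places, cols=transitions):
       T0   T1   T2   T3
   P0   2    0    0    0
   P1   0   -3    2   -1
   P2  -2    0   -4    2
   P3   0    2    0    0

Candidate y = [1, 2, 1, 3]; check y·C column-wise:
  col T0: 1·2 + 2·0 + 1·-2 + 3·0 = 0
  col T1: 1·0 + 2·-3 + 1·0 + 3·2 = 0
  col T2: 1·0 + 2·2 + 1·-4 + 3·0 = 0
  col T3: 1·0 + 2·-1 + 1·2 + 3·0 = 0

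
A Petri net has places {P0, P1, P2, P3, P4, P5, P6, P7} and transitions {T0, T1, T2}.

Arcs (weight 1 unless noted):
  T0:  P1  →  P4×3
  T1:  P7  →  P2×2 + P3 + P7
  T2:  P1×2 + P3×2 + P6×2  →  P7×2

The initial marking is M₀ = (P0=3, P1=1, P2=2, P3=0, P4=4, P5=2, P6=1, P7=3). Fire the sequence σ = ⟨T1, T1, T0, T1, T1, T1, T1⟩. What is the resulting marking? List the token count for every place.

(P0=3, P1=0, P2=14, P3=6, P4=7, P5=2, P6=1, P7=3)

step 1: fire T1:  (P0=3, P1=1, P2=2, P3=0, P4=4, P5=2, P6=1, P7=3) → (P0=3, P1=1, P2=4, P3=1, P4=4, P5=2, P6=1, P7=3)
step 2: fire T1:  (P0=3, P1=1, P2=4, P3=1, P4=4, P5=2, P6=1, P7=3) → (P0=3, P1=1, P2=6, P3=2, P4=4, P5=2, P6=1, P7=3)
step 3: fire T0:  (P0=3, P1=1, P2=6, P3=2, P4=4, P5=2, P6=1, P7=3) → (P0=3, P1=0, P2=6, P3=2, P4=7, P5=2, P6=1, P7=3)
step 4: fire T1:  (P0=3, P1=0, P2=6, P3=2, P4=7, P5=2, P6=1, P7=3) → (P0=3, P1=0, P2=8, P3=3, P4=7, P5=2, P6=1, P7=3)
step 5: fire T1:  (P0=3, P1=0, P2=8, P3=3, P4=7, P5=2, P6=1, P7=3) → (P0=3, P1=0, P2=10, P3=4, P4=7, P5=2, P6=1, P7=3)
step 6: fire T1:  (P0=3, P1=0, P2=10, P3=4, P4=7, P5=2, P6=1, P7=3) → (P0=3, P1=0, P2=12, P3=5, P4=7, P5=2, P6=1, P7=3)
step 7: fire T1:  (P0=3, P1=0, P2=12, P3=5, P4=7, P5=2, P6=1, P7=3) → (P0=3, P1=0, P2=14, P3=6, P4=7, P5=2, P6=1, P7=3)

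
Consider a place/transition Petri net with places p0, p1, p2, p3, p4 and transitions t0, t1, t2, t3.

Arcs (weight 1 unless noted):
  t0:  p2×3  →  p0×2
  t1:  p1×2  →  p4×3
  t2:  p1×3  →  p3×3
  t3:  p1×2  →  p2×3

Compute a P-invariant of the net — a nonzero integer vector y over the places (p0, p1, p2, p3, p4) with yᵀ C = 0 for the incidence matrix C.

Incidence matrix C (rows=places, cols=transitions):
       t0   t1   t2   t3
   p0   2    0    0    0
   p1   0   -2   -3   -2
   p2  -3    0    0    3
   p3   0    0    3    0
   p4   0    3    0    0

Candidate y = [3, 3, 2, 3, 2]; check y·C column-wise:
  col t0: 3·2 + 3·0 + 2·-3 + 3·0 + 2·0 = 0
  col t1: 3·0 + 3·-2 + 2·0 + 3·0 + 2·3 = 0
  col t2: 3·0 + 3·-3 + 2·0 + 3·3 + 2·0 = 0
  col t3: 3·0 + 3·-2 + 2·3 + 3·0 + 2·0 = 0

y = (p0:3, p1:3, p2:2, p3:3, p4:2)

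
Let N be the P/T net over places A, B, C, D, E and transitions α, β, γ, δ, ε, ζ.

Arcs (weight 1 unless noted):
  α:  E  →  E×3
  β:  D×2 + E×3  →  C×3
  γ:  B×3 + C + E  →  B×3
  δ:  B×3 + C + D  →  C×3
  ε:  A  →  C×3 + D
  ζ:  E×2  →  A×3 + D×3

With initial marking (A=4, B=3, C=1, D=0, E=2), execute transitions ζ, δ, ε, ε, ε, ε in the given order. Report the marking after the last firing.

step 1: fire ζ:  (A=4, B=3, C=1, D=0, E=2) → (A=7, B=3, C=1, D=3, E=0)
step 2: fire δ:  (A=7, B=3, C=1, D=3, E=0) → (A=7, B=0, C=3, D=2, E=0)
step 3: fire ε:  (A=7, B=0, C=3, D=2, E=0) → (A=6, B=0, C=6, D=3, E=0)
step 4: fire ε:  (A=6, B=0, C=6, D=3, E=0) → (A=5, B=0, C=9, D=4, E=0)
step 5: fire ε:  (A=5, B=0, C=9, D=4, E=0) → (A=4, B=0, C=12, D=5, E=0)
step 6: fire ε:  (A=4, B=0, C=12, D=5, E=0) → (A=3, B=0, C=15, D=6, E=0)

(A=3, B=0, C=15, D=6, E=0)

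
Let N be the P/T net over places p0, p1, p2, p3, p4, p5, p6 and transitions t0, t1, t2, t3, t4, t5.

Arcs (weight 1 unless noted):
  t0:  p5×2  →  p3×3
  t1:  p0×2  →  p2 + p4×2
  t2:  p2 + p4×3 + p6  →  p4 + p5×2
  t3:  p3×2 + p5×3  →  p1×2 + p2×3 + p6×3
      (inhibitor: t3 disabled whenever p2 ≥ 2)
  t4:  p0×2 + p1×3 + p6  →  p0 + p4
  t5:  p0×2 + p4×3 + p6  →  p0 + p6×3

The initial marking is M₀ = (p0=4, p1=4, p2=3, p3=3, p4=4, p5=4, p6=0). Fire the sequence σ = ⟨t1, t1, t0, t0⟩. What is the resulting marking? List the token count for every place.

step 1: fire t1:  (p0=4, p1=4, p2=3, p3=3, p4=4, p5=4, p6=0) → (p0=2, p1=4, p2=4, p3=3, p4=6, p5=4, p6=0)
step 2: fire t1:  (p0=2, p1=4, p2=4, p3=3, p4=6, p5=4, p6=0) → (p0=0, p1=4, p2=5, p3=3, p4=8, p5=4, p6=0)
step 3: fire t0:  (p0=0, p1=4, p2=5, p3=3, p4=8, p5=4, p6=0) → (p0=0, p1=4, p2=5, p3=6, p4=8, p5=2, p6=0)
step 4: fire t0:  (p0=0, p1=4, p2=5, p3=6, p4=8, p5=2, p6=0) → (p0=0, p1=4, p2=5, p3=9, p4=8, p5=0, p6=0)

(p0=0, p1=4, p2=5, p3=9, p4=8, p5=0, p6=0)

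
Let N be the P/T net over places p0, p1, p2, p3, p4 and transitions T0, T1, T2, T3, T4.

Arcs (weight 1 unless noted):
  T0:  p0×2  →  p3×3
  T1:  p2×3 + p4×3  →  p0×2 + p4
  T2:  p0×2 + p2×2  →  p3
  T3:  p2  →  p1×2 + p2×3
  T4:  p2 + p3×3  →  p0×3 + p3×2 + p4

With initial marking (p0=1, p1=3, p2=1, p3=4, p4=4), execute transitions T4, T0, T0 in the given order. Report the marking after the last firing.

step 1: fire T4:  (p0=1, p1=3, p2=1, p3=4, p4=4) → (p0=4, p1=3, p2=0, p3=3, p4=5)
step 2: fire T0:  (p0=4, p1=3, p2=0, p3=3, p4=5) → (p0=2, p1=3, p2=0, p3=6, p4=5)
step 3: fire T0:  (p0=2, p1=3, p2=0, p3=6, p4=5) → (p0=0, p1=3, p2=0, p3=9, p4=5)

(p0=0, p1=3, p2=0, p3=9, p4=5)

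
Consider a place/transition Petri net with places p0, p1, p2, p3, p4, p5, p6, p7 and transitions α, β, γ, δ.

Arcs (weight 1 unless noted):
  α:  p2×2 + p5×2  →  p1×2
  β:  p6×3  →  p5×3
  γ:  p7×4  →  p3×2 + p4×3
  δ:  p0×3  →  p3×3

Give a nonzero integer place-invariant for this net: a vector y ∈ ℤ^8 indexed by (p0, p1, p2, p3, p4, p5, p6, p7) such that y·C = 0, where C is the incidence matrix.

Incidence matrix C (rows=places, cols=transitions):
        α    β    γ    δ
   p0   0    0    0   -3
   p1   2    0    0    0
   p2  -2    0    0    0
   p3   0    0    2    3
   p4   0    0    3    0
   p5  -2    3    0    0
   p6   0   -3    0    0
   p7   0    0   -4    0

Candidate y = [0, 1, 1, 0, 0, 0, 0, 0]; check y·C column-wise:
  col α: 1·2 + 1·-2 + 0·-2 = 0
  col β: 1·0 + 1·0 + 0·3 + 0·-3 = 0
  col γ: 1·0 + 1·0 + 0·2 + 0·3 + 0·-4 = 0
  col δ: 0·-3 + 1·0 + 1·0 + 0·3 = 0

y = (p0:0, p1:1, p2:1, p3:0, p4:0, p5:0, p6:0, p7:0)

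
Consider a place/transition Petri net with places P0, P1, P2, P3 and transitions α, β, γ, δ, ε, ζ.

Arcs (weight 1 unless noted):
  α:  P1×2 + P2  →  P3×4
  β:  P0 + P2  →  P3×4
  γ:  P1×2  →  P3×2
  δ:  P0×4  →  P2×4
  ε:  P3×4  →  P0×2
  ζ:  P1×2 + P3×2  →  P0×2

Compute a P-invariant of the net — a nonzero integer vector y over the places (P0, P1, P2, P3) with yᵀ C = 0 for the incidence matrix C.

Incidence matrix C (rows=places, cols=transitions):
        α    β    γ    δ    ε    ζ
   P0   0   -1    0   -4    2    2
   P1  -2    0   -2    0    0   -2
   P2  -1   -1    0    4    0    0
   P3   4    4    2    0   -4   -2

Candidate y = [2, 1, 2, 1]; check y·C column-wise:
  col α: 2·0 + 1·-2 + 2·-1 + 1·4 = 0
  col β: 2·-1 + 1·0 + 2·-1 + 1·4 = 0
  col γ: 2·0 + 1·-2 + 2·0 + 1·2 = 0
  col δ: 2·-4 + 1·0 + 2·4 + 1·0 = 0
  col ε: 2·2 + 1·0 + 2·0 + 1·-4 = 0
  col ζ: 2·2 + 1·-2 + 2·0 + 1·-2 = 0

y = (P0:2, P1:1, P2:2, P3:1)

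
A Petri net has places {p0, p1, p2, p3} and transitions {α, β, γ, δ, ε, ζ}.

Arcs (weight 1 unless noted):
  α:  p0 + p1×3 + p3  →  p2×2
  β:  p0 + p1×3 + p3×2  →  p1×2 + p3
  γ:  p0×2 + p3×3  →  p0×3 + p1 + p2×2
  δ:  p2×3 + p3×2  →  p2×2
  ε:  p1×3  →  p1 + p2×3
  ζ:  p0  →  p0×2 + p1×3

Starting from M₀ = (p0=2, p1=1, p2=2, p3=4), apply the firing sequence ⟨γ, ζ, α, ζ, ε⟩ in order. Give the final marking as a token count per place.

(p0=4, p1=3, p2=9, p3=0)

step 1: fire γ:  (p0=2, p1=1, p2=2, p3=4) → (p0=3, p1=2, p2=4, p3=1)
step 2: fire ζ:  (p0=3, p1=2, p2=4, p3=1) → (p0=4, p1=5, p2=4, p3=1)
step 3: fire α:  (p0=4, p1=5, p2=4, p3=1) → (p0=3, p1=2, p2=6, p3=0)
step 4: fire ζ:  (p0=3, p1=2, p2=6, p3=0) → (p0=4, p1=5, p2=6, p3=0)
step 5: fire ε:  (p0=4, p1=5, p2=6, p3=0) → (p0=4, p1=3, p2=9, p3=0)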